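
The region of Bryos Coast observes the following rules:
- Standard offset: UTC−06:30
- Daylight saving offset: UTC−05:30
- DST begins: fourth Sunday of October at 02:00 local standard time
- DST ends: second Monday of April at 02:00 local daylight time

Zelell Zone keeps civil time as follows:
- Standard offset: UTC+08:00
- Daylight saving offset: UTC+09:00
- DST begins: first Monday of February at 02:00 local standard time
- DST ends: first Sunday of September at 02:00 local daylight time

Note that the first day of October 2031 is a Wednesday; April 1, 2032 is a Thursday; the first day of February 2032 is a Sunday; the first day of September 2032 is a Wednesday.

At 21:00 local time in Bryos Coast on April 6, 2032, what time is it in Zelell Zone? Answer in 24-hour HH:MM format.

1 October 2031 is a Wednesday, so the first Sunday is October 5 and the fourth is October 26.
1 April 2032 is a Thursday, so the first Monday is April 5 and the second is April 12.
April 6, 2032 lies within the daylight-saving period (26 October 2031 – 12 April 2032), so Bryos Coast is on daylight time, UTC−05:30.
21:00 Bryos Coast + 5h30m = 02:30 UTC (rolling into the next day, 7 April 2032).
1 February 2032 is a Sunday, so the first Monday is February 2.
1 September 2032 is a Wednesday, so the first Sunday is September 5.
At the standard offset (UTC+08:00), 02:30 UTC + 8h = 10:30 Zelell Zone standard time.
Daylight saving runs 2 February – 5 September; the standard-time date in Zelell Zone, April 7, 2032, is inside that window, so Zelell Zone is at UTC+09:00.
02:30 UTC + 9h = 11:30 Zelell Zone.

11:30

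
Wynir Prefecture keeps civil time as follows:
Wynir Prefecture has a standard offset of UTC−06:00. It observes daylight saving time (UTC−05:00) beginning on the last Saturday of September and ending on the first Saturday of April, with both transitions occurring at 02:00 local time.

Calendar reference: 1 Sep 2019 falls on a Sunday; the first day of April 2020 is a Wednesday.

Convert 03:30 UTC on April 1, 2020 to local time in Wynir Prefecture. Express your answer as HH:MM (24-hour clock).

22:30

1 September 2019 is a Sunday, so Saturdays fall on 7, 14, 21, 28; the last is September 28.
1 April 2020 is a Wednesday, so the first Saturday is April 4.
At the standard offset (UTC−06:00), 03:30 UTC − 6h = 21:30 Wynir Prefecture standard time (rolling into the previous day, 31 March 2020).
The standard-time date in Wynir Prefecture, March 31, 2020, falls between 28 September 2019 and 4 April 2020, so daylight saving is in effect and Wynir Prefecture is at UTC−05:00.
03:30 UTC − 5h = 22:30 local (rolling into the previous day, 31 March 2020).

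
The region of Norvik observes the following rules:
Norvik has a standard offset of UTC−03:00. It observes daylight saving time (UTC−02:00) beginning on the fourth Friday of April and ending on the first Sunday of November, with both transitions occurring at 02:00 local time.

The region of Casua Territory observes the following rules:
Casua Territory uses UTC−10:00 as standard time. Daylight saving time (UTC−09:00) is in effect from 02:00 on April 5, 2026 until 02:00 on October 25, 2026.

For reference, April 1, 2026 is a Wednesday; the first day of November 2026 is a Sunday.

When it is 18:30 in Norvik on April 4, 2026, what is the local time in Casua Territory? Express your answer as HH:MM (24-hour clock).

1 April 2026 is a Wednesday, so the first Friday is April 3 and the fourth is April 24.
1 November 2026 is a Sunday, so the first Sunday is November 1.
Daylight saving runs 24 April – 1 November; April 4, 2026 is outside that window, so Norvik is on standard time at UTC−03:00.
18:30 Norvik + 3h = 21:30 UTC.
At the standard offset (UTC−10:00), 21:30 UTC − 10h = 11:30 Casua Territory standard time.
The standard-time date in Casua Territory, April 4, 2026, does not fall between 5 April and 25 October, so daylight saving is not in effect and Casua Territory is at UTC−10:00.
21:30 UTC − 10h = 11:30 Casua Territory.

11:30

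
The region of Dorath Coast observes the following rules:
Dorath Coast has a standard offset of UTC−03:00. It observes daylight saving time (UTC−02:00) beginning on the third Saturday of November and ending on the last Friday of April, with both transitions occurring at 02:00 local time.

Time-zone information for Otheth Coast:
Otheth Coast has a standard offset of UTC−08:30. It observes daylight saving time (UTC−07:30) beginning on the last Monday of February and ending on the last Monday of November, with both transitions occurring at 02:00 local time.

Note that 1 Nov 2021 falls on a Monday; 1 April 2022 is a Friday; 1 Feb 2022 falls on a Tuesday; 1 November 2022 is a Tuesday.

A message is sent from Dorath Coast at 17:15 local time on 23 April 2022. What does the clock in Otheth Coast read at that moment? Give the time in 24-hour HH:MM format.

11:45

1 November 2021 is a Monday, so the first Saturday is November 6 and the third is November 20.
1 April 2022 is a Friday, so Fridays fall on 1, 8, 15, 22, 29; the last is April 29.
23 April 2022 falls between 20 November 2021 and 29 April 2022, so daylight saving is in effect and Dorath Coast is at UTC−02:00.
17:15 Dorath Coast + 2h = 19:15 UTC.
1 February 2022 is a Tuesday, so Mondays fall on 7, 14, 21, 28; the last is February 28.
1 November 2022 is a Tuesday, so Mondays fall on 7, 14, 21, 28; the last is November 28.
At the standard offset (UTC−08:30), 19:15 UTC − 8h30m = 10:45 Otheth Coast standard time.
The standard-time date in Otheth Coast, 23 April 2022, lies within the daylight-saving period (28 February – 28 November), so Otheth Coast is on daylight time, UTC−07:30.
19:15 UTC − 7h30m = 11:45 Otheth Coast.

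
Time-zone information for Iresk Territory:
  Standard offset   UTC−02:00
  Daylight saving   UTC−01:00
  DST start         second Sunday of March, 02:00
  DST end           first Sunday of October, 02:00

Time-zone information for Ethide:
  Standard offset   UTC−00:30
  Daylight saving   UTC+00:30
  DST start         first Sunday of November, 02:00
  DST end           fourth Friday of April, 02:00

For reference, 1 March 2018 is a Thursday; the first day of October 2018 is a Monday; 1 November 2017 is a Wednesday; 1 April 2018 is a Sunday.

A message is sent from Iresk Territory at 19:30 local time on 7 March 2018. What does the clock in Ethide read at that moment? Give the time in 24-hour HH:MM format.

22:00

1 March 2018 is a Thursday, so the first Sunday is March 4 and the second is March 11.
1 October 2018 is a Monday, so the first Sunday is October 7.
7 March 2018 does not fall between 11 March and 7 October, so daylight saving is not in effect and Iresk Territory is at UTC−02:00.
19:30 Iresk Territory + 2h = 21:30 UTC.
1 November 2017 is a Wednesday, so the first Sunday is November 5.
1 April 2018 is a Sunday, so the first Friday is April 6 and the fourth is April 27.
At the standard offset (UTC−00:30), 21:30 UTC − 0h30m = 21:00 Ethide standard time.
The standard-time date in Ethide, 7 March 2018, falls between 5 November 2017 and 27 April 2018, so daylight saving is in effect and Ethide is at UTC+00:30.
21:30 UTC + 0h30m = 22:00 Ethide.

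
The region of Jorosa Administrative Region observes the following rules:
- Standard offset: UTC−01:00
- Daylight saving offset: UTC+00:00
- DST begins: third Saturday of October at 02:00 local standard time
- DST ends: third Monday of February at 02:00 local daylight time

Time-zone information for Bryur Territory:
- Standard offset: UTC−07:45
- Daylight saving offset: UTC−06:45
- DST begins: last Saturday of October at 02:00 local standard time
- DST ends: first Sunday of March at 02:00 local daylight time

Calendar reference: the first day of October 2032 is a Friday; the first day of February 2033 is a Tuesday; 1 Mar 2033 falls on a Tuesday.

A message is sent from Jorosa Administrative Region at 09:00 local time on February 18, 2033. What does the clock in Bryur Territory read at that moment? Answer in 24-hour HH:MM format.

1 October 2032 is a Friday, so the first Saturday is October 2 and the third is October 16.
1 February 2033 is a Tuesday, so the first Monday is February 7 and the third is February 21.
Daylight saving runs 16 October 2032 – 21 February 2033; February 18, 2033 is inside that window, so Jorosa Administrative Region is at UTC+00:00.
09:00 Jorosa Administrative Region − 0h = 09:00 UTC.
1 October 2032 is a Friday, so Saturdays fall on 2, 9, 16, 23, 30; the last is October 30.
1 March 2033 is a Tuesday, so the first Sunday is March 6.
At the standard offset (UTC−07:45), 09:00 UTC − 7h45m = 01:15 Bryur Territory standard time.
The standard-time date in Bryur Territory, February 18, 2033, lies within the daylight-saving period (30 October 2032 – 6 March 2033), so Bryur Territory is on daylight time, UTC−06:45.
09:00 UTC − 6h45m = 02:15 Bryur Territory.

02:15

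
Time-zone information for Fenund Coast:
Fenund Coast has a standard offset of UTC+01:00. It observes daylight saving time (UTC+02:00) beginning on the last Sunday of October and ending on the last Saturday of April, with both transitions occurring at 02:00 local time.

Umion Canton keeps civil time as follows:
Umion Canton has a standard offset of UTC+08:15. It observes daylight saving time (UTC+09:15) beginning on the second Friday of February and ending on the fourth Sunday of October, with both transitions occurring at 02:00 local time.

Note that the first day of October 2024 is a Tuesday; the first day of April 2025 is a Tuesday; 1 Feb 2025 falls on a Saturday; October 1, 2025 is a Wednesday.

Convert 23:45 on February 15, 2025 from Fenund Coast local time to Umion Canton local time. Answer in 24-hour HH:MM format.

1 October 2024 is a Tuesday, so Sundays fall on 6, 13, 20, 27; the last is October 27.
1 April 2025 is a Tuesday, so Saturdays fall on 5, 12, 19, 26; the last is April 26.
February 15, 2025 lies within the daylight-saving period (27 October 2024 – 26 April 2025), so Fenund Coast is on daylight time, UTC+02:00.
23:45 Fenund Coast − 2h = 21:45 UTC.
1 February 2025 is a Saturday, so the first Friday is February 7 and the second is February 14.
1 October 2025 is a Wednesday, so the first Sunday is October 5 and the fourth is October 26.
At the standard offset (UTC+08:15), 21:45 UTC + 8h15m = 06:00 Umion Canton standard time (rolling into the next day, 16 February 2025).
The standard-time date in Umion Canton, February 16, 2025, falls between 14 February and 26 October, so daylight saving is in effect and Umion Canton is at UTC+09:15.
21:45 UTC + 9h15m = 07:00 Umion Canton (rolling into the next day, 16 February 2025).

07:00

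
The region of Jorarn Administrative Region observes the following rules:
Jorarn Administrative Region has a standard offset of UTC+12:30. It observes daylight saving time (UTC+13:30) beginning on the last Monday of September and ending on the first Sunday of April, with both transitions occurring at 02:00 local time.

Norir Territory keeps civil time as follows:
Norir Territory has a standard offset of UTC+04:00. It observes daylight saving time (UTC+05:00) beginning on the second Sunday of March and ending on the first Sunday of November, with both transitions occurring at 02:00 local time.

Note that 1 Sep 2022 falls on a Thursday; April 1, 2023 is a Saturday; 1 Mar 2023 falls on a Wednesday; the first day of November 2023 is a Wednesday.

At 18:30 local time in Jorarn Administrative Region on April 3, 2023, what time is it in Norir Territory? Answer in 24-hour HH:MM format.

1 September 2022 is a Thursday, so Mondays fall on 5, 12, 19, 26; the last is September 26.
1 April 2023 is a Saturday, so the first Sunday is April 2.
April 3, 2023 does not fall between 26 September 2022 and 2 April 2023, so daylight saving is not in effect and Jorarn Administrative Region is at UTC+12:30.
18:30 Jorarn Administrative Region − 12h30m = 06:00 UTC.
1 March 2023 is a Wednesday, so the first Sunday is March 5 and the second is March 12.
1 November 2023 is a Wednesday, so the first Sunday is November 5.
At the standard offset (UTC+04:00), 06:00 UTC + 4h = 10:00 Norir Territory standard time.
The standard-time date in Norir Territory, April 3, 2023, lies within the daylight-saving period (12 March – 5 November), so Norir Territory is on daylight time, UTC+05:00.
06:00 UTC + 5h = 11:00 Norir Territory.

11:00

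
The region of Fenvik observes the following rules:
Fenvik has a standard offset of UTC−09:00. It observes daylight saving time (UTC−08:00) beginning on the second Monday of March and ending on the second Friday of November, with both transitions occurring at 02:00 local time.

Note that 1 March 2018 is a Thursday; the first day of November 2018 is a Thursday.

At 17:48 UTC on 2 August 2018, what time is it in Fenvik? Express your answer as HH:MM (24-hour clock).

09:48

1 March 2018 is a Thursday, so the first Monday is March 5 and the second is March 12.
1 November 2018 is a Thursday, so the first Friday is November 2 and the second is November 9.
At the standard offset (UTC−09:00), 17:48 UTC − 9h = 08:48 Fenvik standard time.
The standard-time date in Fenvik, 2 August 2018, falls between 12 March and 9 November, so daylight saving is in effect and Fenvik is at UTC−08:00.
17:48 UTC − 8h = 09:48 local.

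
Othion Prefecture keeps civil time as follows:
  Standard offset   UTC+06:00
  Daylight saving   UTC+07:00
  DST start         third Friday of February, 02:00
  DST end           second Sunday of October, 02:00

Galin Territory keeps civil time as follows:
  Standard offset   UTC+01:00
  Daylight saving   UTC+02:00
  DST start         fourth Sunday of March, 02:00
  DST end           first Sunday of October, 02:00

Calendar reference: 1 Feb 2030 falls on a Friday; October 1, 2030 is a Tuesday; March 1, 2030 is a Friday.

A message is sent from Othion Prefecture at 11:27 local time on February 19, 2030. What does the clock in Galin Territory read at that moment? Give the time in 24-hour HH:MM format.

1 February 2030 is a Friday, so the first Friday is February 1 and the third is February 15.
1 October 2030 is a Tuesday, so the first Sunday is October 6 and the second is October 13.
February 19, 2030 lies within the daylight-saving period (15 February – 13 October), so Othion Prefecture is on daylight time, UTC+07:00.
11:27 Othion Prefecture − 7h = 04:27 UTC.
1 March 2030 is a Friday, so the first Sunday is March 3 and the fourth is March 24.
1 October 2030 is a Tuesday, so the first Sunday is October 6.
At the standard offset (UTC+01:00), 04:27 UTC + 1h = 05:27 Galin Territory standard time.
The standard-time date in Galin Territory, February 19, 2030, is outside the daylight-saving period (24 March – 6 October), so Galin Territory is on standard time, UTC+01:00.
04:27 UTC + 1h = 05:27 Galin Territory.

05:27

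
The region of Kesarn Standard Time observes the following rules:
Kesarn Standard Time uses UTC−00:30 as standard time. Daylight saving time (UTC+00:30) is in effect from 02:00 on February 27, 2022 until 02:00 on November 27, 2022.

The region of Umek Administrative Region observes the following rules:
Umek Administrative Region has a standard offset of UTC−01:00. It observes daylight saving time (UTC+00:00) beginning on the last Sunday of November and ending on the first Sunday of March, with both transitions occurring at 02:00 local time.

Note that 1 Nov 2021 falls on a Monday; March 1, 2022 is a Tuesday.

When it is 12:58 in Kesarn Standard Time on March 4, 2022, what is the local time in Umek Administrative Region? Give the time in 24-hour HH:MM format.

Daylight saving runs 27 February – 27 November; March 4, 2022 is inside that window, so Kesarn Standard Time is at UTC+00:30.
12:58 Kesarn Standard Time − 0h30m = 12:28 UTC.
1 November 2021 is a Monday, so Sundays fall on 7, 14, 21, 28; the last is November 28.
1 March 2022 is a Tuesday, so the first Sunday is March 6.
At the standard offset (UTC−01:00), 12:28 UTC − 1h = 11:28 Umek Administrative Region standard time.
The standard-time date in Umek Administrative Region, March 4, 2022, lies within the daylight-saving period (28 November 2021 – 6 March 2022), so Umek Administrative Region is on daylight time, UTC+00:00.
12:28 UTC + 0h = 12:28 Umek Administrative Region.

12:28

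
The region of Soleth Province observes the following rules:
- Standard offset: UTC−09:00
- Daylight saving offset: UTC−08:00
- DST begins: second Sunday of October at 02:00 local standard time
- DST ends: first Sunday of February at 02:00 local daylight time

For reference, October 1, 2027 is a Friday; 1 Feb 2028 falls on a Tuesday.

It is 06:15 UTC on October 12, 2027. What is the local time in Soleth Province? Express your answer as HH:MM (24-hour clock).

1 October 2027 is a Friday, so the first Sunday is October 3 and the second is October 10.
1 February 2028 is a Tuesday, so the first Sunday is February 6.
At the standard offset (UTC−09:00), 06:15 UTC − 9h = 21:15 Soleth Province standard time (rolling into the previous day, 11 October 2027).
The standard-time date in Soleth Province, October 11, 2027, falls between 10 October 2027 and 6 February 2028, so daylight saving is in effect and Soleth Province is at UTC−08:00.
06:15 UTC − 8h = 22:15 local (rolling into the previous day, 11 October 2027).

22:15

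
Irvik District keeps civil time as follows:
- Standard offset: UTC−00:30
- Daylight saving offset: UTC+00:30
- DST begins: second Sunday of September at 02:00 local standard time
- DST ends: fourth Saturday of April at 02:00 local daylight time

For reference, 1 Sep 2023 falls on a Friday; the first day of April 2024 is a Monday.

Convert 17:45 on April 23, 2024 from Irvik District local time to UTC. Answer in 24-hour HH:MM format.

17:15

1 September 2023 is a Friday, so the first Sunday is September 3 and the second is September 10.
1 April 2024 is a Monday, so the first Saturday is April 6 and the fourth is April 27.
Daylight saving runs 10 September 2023 – 27 April 2024; April 23, 2024 is inside that window, so Irvik District is at UTC+00:30.
17:45 local − 0h30m = 17:15 UTC.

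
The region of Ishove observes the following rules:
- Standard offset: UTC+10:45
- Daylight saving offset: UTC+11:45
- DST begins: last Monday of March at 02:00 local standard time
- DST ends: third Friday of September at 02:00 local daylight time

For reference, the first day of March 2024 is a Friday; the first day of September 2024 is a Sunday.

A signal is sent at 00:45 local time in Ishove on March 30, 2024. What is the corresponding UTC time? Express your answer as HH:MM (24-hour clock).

1 March 2024 is a Friday, so Mondays fall on 4, 11, 18, 25; the last is March 25.
1 September 2024 is a Sunday, so the first Friday is September 6 and the third is September 20.
March 30, 2024 falls between 25 March and 20 September, so daylight saving is in effect and Ishove is at UTC+11:45.
00:45 local − 11h45m = 13:00 UTC (rolling into the previous day, 29 March 2024).

13:00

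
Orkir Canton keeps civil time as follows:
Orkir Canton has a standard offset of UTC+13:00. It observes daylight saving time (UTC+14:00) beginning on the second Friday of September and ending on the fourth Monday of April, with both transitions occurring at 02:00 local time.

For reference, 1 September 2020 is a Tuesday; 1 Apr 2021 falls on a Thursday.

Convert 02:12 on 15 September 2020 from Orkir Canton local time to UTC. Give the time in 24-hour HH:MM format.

12:12

1 September 2020 is a Tuesday, so the first Friday is September 4 and the second is September 11.
1 April 2021 is a Thursday, so the first Monday is April 5 and the fourth is April 26.
Daylight saving runs 11 September 2020 – 26 April 2021; 15 September 2020 is inside that window, so Orkir Canton is at UTC+14:00.
02:12 local − 14h = 12:12 UTC (rolling into the previous day, 14 September 2020).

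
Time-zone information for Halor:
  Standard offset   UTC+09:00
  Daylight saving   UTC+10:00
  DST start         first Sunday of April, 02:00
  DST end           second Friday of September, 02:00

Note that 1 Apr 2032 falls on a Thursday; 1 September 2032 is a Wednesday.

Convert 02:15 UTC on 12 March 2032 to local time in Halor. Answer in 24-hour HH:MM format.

1 April 2032 is a Thursday, so the first Sunday is April 4.
1 September 2032 is a Wednesday, so the first Friday is September 3 and the second is September 10.
At the standard offset (UTC+09:00), 02:15 UTC + 9h = 11:15 Halor standard time.
The standard-time date in Halor, 12 March 2032, does not fall between 4 April and 10 September, so daylight saving is not in effect and Halor is at UTC+09:00.
02:15 UTC + 9h = 11:15 local.

11:15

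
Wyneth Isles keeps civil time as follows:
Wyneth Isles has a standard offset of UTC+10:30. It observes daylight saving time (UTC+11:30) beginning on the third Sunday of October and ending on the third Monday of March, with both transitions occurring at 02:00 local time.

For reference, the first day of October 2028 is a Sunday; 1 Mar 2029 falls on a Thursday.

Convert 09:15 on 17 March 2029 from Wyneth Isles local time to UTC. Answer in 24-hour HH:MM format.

1 October 2028 is a Sunday, so the first Sunday is October 1 and the third is October 15.
1 March 2029 is a Thursday, so the first Monday is March 5 and the third is March 19.
17 March 2029 lies within the daylight-saving period (15 October 2028 – 19 March 2029), so Wyneth Isles is on daylight time, UTC+11:30.
09:15 local − 11h30m = 21:45 UTC (rolling into the previous day, 16 March 2029).

21:45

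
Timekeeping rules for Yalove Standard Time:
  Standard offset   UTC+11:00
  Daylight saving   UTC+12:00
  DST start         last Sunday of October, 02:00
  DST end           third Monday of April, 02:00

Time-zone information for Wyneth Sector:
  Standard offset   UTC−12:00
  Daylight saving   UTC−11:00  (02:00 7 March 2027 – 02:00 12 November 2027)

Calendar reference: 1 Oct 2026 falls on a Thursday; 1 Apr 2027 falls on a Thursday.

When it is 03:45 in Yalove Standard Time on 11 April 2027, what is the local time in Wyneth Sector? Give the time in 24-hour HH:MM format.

04:45

1 October 2026 is a Thursday, so Sundays fall on 4, 11, 18, 25; the last is October 25.
1 April 2027 is a Thursday, so the first Monday is April 5 and the third is April 19.
11 April 2027 falls between 25 October 2026 and 19 April 2027, so daylight saving is in effect and Yalove Standard Time is at UTC+12:00.
03:45 Yalove Standard Time − 12h = 15:45 UTC (rolling into the previous day, 10 April 2027).
At the standard offset (UTC−12:00), 15:45 UTC − 12h = 03:45 Wyneth Sector standard time.
Daylight saving runs 7 March – 12 November; the standard-time date in Wyneth Sector, 10 April 2027, is inside that window, so Wyneth Sector is at UTC−11:00.
15:45 UTC − 11h = 04:45 Wyneth Sector.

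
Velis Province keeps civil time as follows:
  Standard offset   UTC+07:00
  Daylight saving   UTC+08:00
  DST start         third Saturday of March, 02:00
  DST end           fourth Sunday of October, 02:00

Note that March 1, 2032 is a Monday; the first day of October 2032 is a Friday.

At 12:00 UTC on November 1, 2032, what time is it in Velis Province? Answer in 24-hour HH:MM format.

19:00

1 March 2032 is a Monday, so the first Saturday is March 6 and the third is March 20.
1 October 2032 is a Friday, so the first Sunday is October 3 and the fourth is October 24.
At the standard offset (UTC+07:00), 12:00 UTC + 7h = 19:00 Velis Province standard time.
Daylight saving runs 20 March – 24 October; the standard-time date in Velis Province, November 1, 2032, is outside that window, so Velis Province is on standard time at UTC+07:00.
12:00 UTC + 7h = 19:00 local.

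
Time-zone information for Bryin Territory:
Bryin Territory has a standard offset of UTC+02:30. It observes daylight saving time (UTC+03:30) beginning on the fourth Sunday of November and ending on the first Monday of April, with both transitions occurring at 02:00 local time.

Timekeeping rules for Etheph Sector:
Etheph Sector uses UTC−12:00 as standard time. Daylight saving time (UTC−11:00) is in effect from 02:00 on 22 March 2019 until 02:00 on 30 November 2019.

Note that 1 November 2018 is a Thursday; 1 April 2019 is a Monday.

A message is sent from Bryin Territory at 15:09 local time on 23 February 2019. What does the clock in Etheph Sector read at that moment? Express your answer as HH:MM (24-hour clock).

1 November 2018 is a Thursday, so the first Sunday is November 4 and the fourth is November 25.
1 April 2019 is a Monday, so the first Monday is April 1.
Daylight saving runs 25 November 2018 – 1 April 2019; 23 February 2019 is inside that window, so Bryin Territory is at UTC+03:30.
15:09 Bryin Territory − 3h30m = 11:39 UTC.
At the standard offset (UTC−12:00), 11:39 UTC − 12h = 23:39 Etheph Sector standard time (rolling into the previous day, 22 February 2019).
The standard-time date in Etheph Sector, 22 February 2019, does not fall between 22 March and 30 November, so daylight saving is not in effect and Etheph Sector is at UTC−12:00.
11:39 UTC − 12h = 23:39 Etheph Sector (rolling into the previous day, 22 February 2019).

23:39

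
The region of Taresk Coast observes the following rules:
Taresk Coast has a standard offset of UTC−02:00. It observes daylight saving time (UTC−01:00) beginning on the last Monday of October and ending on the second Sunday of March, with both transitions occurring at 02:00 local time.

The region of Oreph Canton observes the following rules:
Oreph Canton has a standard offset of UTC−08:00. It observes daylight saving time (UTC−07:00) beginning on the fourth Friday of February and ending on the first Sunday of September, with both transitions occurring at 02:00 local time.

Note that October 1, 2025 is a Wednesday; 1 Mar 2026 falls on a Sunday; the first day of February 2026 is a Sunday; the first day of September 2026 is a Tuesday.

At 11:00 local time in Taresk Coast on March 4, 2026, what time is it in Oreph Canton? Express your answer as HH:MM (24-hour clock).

1 October 2025 is a Wednesday, so Mondays fall on 6, 13, 20, 27; the last is October 27.
1 March 2026 is a Sunday, so the first Sunday is March 1 and the second is March 8.
March 4, 2026 lies within the daylight-saving period (27 October 2025 – 8 March 2026), so Taresk Coast is on daylight time, UTC−01:00.
11:00 Taresk Coast + 1h = 12:00 UTC.
1 February 2026 is a Sunday, so the first Friday is February 6 and the fourth is February 27.
1 September 2026 is a Tuesday, so the first Sunday is September 6.
At the standard offset (UTC−08:00), 12:00 UTC − 8h = 04:00 Oreph Canton standard time.
The standard-time date in Oreph Canton, March 4, 2026, lies within the daylight-saving period (27 February – 6 September), so Oreph Canton is on daylight time, UTC−07:00.
12:00 UTC − 7h = 05:00 Oreph Canton.

05:00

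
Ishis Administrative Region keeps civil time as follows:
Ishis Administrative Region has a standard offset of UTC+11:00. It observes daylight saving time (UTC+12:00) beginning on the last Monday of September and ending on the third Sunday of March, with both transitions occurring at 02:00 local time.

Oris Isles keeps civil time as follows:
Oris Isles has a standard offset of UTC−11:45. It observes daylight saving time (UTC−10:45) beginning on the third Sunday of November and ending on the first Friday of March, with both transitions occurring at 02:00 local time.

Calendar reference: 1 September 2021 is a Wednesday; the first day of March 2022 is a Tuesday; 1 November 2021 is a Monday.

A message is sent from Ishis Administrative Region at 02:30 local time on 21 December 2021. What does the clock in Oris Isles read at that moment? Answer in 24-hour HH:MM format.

1 September 2021 is a Wednesday, so Mondays fall on 6, 13, 20, 27; the last is September 27.
1 March 2022 is a Tuesday, so the first Sunday is March 6 and the third is March 20.
21 December 2021 lies within the daylight-saving period (27 September 2021 – 20 March 2022), so Ishis Administrative Region is on daylight time, UTC+12:00.
02:30 Ishis Administrative Region − 12h = 14:30 UTC (rolling into the previous day, 20 December 2021).
1 November 2021 is a Monday, so the first Sunday is November 7 and the third is November 21.
1 March 2022 is a Tuesday, so the first Friday is March 4.
At the standard offset (UTC−11:45), 14:30 UTC − 11h45m = 02:45 Oris Isles standard time.
The standard-time date in Oris Isles, 20 December 2021, falls between 21 November 2021 and 4 March 2022, so daylight saving is in effect and Oris Isles is at UTC−10:45.
14:30 UTC − 10h45m = 03:45 Oris Isles.

03:45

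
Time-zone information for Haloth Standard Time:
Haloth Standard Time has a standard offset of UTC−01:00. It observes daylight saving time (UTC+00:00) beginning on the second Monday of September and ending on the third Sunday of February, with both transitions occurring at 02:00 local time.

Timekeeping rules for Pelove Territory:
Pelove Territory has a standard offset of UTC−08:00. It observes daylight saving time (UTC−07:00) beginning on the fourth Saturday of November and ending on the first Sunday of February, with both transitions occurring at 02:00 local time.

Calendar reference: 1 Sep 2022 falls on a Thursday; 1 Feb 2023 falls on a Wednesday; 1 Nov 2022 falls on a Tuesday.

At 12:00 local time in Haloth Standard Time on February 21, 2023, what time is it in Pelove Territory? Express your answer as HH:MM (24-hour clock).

05:00

1 September 2022 is a Thursday, so the first Monday is September 5 and the second is September 12.
1 February 2023 is a Wednesday, so the first Sunday is February 5 and the third is February 19.
Daylight saving runs 12 September 2022 – 19 February 2023; February 21, 2023 is outside that window, so Haloth Standard Time is on standard time at UTC−01:00.
12:00 Haloth Standard Time + 1h = 13:00 UTC.
1 November 2022 is a Tuesday, so the first Saturday is November 5 and the fourth is November 26.
1 February 2023 is a Wednesday, so the first Sunday is February 5.
At the standard offset (UTC−08:00), 13:00 UTC − 8h = 05:00 Pelove Territory standard time.
The standard-time date in Pelove Territory, February 21, 2023, is outside the daylight-saving period (26 November 2022 – 5 February 2023), so Pelove Territory is on standard time, UTC−08:00.
13:00 UTC − 8h = 05:00 Pelove Territory.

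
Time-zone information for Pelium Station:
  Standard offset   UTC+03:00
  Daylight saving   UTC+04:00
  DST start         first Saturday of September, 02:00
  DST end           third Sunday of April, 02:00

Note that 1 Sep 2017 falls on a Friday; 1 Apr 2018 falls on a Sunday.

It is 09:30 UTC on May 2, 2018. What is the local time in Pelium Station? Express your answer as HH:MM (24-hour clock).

1 September 2017 is a Friday, so the first Saturday is September 2.
1 April 2018 is a Sunday, so the first Sunday is April 1 and the third is April 15.
At the standard offset (UTC+03:00), 09:30 UTC + 3h = 12:30 Pelium Station standard time.
Daylight saving runs 2 September 2017 – 15 April 2018; the standard-time date in Pelium Station, May 2, 2018, is outside that window, so Pelium Station is on standard time at UTC+03:00.
09:30 UTC + 3h = 12:30 local.

12:30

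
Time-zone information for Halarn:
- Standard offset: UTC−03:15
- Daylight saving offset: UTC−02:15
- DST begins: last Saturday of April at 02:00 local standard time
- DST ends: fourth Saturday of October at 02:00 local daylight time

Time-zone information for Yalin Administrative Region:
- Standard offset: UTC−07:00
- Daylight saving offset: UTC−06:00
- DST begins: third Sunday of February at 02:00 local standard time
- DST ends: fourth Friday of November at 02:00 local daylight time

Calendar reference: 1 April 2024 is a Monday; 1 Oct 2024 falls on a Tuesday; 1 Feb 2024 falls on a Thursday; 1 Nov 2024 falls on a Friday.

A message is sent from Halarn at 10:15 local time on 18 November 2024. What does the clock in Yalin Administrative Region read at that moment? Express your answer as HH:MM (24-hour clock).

07:30

1 April 2024 is a Monday, so Saturdays fall on 6, 13, 20, 27; the last is April 27.
1 October 2024 is a Tuesday, so the first Saturday is October 5 and the fourth is October 26.
Daylight saving runs 27 April – 26 October; 18 November 2024 is outside that window, so Halarn is on standard time at UTC−03:15.
10:15 Halarn + 3h15m = 13:30 UTC.
1 February 2024 is a Thursday, so the first Sunday is February 4 and the third is February 18.
1 November 2024 is a Friday, so the first Friday is November 1 and the fourth is November 22.
At the standard offset (UTC−07:00), 13:30 UTC − 7h = 06:30 Yalin Administrative Region standard time.
The standard-time date in Yalin Administrative Region, 18 November 2024, falls between 18 February and 22 November, so daylight saving is in effect and Yalin Administrative Region is at UTC−06:00.
13:30 UTC − 6h = 07:30 Yalin Administrative Region.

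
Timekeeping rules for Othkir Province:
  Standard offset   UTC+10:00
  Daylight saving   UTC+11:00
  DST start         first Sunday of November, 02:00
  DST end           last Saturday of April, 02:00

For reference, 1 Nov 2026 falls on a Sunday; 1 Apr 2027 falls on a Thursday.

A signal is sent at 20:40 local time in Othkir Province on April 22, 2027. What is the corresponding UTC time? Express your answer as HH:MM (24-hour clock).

1 November 2026 is a Sunday, so the first Sunday is November 1.
1 April 2027 is a Thursday, so Saturdays fall on 3, 10, 17, 24; the last is April 24.
Daylight saving runs 1 November 2026 – 24 April 2027; April 22, 2027 is inside that window, so Othkir Province is at UTC+11:00.
20:40 local − 11h = 09:40 UTC.

09:40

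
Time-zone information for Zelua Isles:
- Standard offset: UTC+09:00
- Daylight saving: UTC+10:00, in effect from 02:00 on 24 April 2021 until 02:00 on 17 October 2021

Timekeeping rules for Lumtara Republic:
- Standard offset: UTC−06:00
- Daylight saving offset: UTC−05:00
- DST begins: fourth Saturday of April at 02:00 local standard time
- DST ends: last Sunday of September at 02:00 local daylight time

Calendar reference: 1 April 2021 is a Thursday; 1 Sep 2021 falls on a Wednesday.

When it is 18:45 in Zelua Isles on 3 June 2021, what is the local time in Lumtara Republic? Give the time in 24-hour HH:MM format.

03:45

3 June 2021 falls between 24 April and 17 October, so daylight saving is in effect and Zelua Isles is at UTC+10:00.
18:45 Zelua Isles − 10h = 08:45 UTC.
1 April 2021 is a Thursday, so the first Saturday is April 3 and the fourth is April 24.
1 September 2021 is a Wednesday, so Sundays fall on 5, 12, 19, 26; the last is September 26.
At the standard offset (UTC−06:00), 08:45 UTC − 6h = 02:45 Lumtara Republic standard time.
Daylight saving runs 24 April – 26 September; the standard-time date in Lumtara Republic, 3 June 2021, is inside that window, so Lumtara Republic is at UTC−05:00.
08:45 UTC − 5h = 03:45 Lumtara Republic.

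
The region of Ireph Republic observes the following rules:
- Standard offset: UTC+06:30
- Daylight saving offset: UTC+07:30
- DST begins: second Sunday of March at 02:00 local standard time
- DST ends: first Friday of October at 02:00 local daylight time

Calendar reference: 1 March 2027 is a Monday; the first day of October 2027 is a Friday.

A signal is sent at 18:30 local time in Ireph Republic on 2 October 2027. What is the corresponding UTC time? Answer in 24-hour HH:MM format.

1 March 2027 is a Monday, so the first Sunday is March 7 and the second is March 14.
1 October 2027 is a Friday, so the first Friday is October 1.
2 October 2027 is outside the daylight-saving period (14 March – 1 October), so Ireph Republic is on standard time, UTC+06:30.
18:30 local − 6h30m = 12:00 UTC.

12:00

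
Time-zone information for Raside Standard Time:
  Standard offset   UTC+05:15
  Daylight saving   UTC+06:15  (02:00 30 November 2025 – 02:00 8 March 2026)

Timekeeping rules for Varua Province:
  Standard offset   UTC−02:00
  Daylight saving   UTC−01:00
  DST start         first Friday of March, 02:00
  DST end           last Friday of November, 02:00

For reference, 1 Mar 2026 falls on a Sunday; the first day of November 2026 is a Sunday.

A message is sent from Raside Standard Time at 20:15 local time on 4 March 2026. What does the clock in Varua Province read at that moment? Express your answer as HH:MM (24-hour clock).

4 March 2026 lies within the daylight-saving period (30 November 2025 – 8 March 2026), so Raside Standard Time is on daylight time, UTC+06:15.
20:15 Raside Standard Time − 6h15m = 14:00 UTC.
1 March 2026 is a Sunday, so the first Friday is March 6.
1 November 2026 is a Sunday, so Fridays fall on 6, 13, 20, 27; the last is November 27.
At the standard offset (UTC−02:00), 14:00 UTC − 2h = 12:00 Varua Province standard time.
Daylight saving runs 6 March – 27 November; the standard-time date in Varua Province, 4 March 2026, is outside that window, so Varua Province is on standard time at UTC−02:00.
14:00 UTC − 2h = 12:00 Varua Province.

12:00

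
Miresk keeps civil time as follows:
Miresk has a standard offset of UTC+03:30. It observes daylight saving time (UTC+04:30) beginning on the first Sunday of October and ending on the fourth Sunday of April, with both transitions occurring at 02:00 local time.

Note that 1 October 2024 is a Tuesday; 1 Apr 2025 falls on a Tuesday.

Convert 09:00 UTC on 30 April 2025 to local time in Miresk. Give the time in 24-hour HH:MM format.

1 October 2024 is a Tuesday, so the first Sunday is October 6.
1 April 2025 is a Tuesday, so the first Sunday is April 6 and the fourth is April 27.
At the standard offset (UTC+03:30), 09:00 UTC + 3h30m = 12:30 Miresk standard time.
The standard-time date in Miresk, 30 April 2025, is outside the daylight-saving period (6 October 2024 – 27 April 2025), so Miresk is on standard time, UTC+03:30.
09:00 UTC + 3h30m = 12:30 local.

12:30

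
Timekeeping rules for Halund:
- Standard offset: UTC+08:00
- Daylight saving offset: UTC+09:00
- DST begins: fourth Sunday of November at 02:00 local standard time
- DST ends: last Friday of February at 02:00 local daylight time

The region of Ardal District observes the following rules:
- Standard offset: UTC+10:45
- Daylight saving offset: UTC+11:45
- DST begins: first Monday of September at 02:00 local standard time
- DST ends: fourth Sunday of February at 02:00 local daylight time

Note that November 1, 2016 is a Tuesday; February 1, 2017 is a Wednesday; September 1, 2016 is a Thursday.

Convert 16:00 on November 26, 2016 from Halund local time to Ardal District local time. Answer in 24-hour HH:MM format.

1 November 2016 is a Tuesday, so the first Sunday is November 6 and the fourth is November 27.
1 February 2017 is a Wednesday, so Fridays fall on 3, 10, 17, 24; the last is February 24.
November 26, 2016 does not fall between 27 November 2016 and 24 February 2017, so daylight saving is not in effect and Halund is at UTC+08:00.
16:00 Halund − 8h = 08:00 UTC.
1 September 2016 is a Thursday, so the first Monday is September 5.
1 February 2017 is a Wednesday, so the first Sunday is February 5 and the fourth is February 26.
At the standard offset (UTC+10:45), 08:00 UTC + 10h45m = 18:45 Ardal District standard time.
Daylight saving runs 5 September 2016 – 26 February 2017; the standard-time date in Ardal District, November 26, 2016, is inside that window, so Ardal District is at UTC+11:45.
08:00 UTC + 11h45m = 19:45 Ardal District.

19:45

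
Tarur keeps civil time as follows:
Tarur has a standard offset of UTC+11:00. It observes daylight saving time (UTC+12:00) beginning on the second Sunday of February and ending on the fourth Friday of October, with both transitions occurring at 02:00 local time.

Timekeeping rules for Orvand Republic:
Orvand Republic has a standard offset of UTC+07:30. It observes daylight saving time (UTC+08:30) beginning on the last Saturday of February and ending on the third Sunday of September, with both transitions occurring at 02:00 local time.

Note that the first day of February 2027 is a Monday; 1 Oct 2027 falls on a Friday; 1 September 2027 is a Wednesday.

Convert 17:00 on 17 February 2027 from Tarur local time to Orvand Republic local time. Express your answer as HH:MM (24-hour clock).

12:30

1 February 2027 is a Monday, so the first Sunday is February 7 and the second is February 14.
1 October 2027 is a Friday, so the first Friday is October 1 and the fourth is October 22.
17 February 2027 falls between 14 February and 22 October, so daylight saving is in effect and Tarur is at UTC+12:00.
17:00 Tarur − 12h = 05:00 UTC.
1 February 2027 is a Monday, so Saturdays fall on 6, 13, 20, 27; the last is February 27.
1 September 2027 is a Wednesday, so the first Sunday is September 5 and the third is September 19.
At the standard offset (UTC+07:30), 05:00 UTC + 7h30m = 12:30 Orvand Republic standard time.
The standard-time date in Orvand Republic, 17 February 2027, is outside the daylight-saving period (27 February – 19 September), so Orvand Republic is on standard time, UTC+07:30.
05:00 UTC + 7h30m = 12:30 Orvand Republic.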